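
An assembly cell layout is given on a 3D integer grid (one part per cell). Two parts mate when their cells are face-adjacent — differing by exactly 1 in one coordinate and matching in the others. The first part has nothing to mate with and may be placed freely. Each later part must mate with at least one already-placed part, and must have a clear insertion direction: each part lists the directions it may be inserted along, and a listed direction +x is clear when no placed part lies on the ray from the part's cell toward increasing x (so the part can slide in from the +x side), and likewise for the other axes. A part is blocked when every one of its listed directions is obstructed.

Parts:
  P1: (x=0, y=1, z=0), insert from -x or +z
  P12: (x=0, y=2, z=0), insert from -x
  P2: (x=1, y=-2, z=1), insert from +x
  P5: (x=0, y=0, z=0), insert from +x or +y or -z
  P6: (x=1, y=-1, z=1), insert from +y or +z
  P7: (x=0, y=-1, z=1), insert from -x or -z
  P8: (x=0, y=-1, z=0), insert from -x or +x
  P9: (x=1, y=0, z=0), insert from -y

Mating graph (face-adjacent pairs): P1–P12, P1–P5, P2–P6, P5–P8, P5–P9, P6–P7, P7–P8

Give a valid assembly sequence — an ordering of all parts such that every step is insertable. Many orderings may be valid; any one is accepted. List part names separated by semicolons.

1. P7@(0, -1, 1) [-x clear] — {P7}
2. P6@(1, -1, 1) [+y clear] — {P6, P7}
3. P2@(1, -2, 1) [+x clear] — {P2, P6, P7}
4. P8@(0, -1, 0) [-x clear] — {P2, P6, P7, P8}
5. P5@(0, 0, 0) [+x clear] — {P2, P5, P6, P7, P8}
6. P1@(0, 1, 0) [-x clear] — {P1, P2, P5, P6, P7, P8}
7. P9@(1, 0, 0) [-y clear] — {P1, P2, P5, P6, P7, P8, P9}
8. P12@(0, 2, 0) [-x clear] — {P1, P12, P2, P5, P6, P7, P8, P9}

P7; P6; P2; P8; P5; P1; P9; P12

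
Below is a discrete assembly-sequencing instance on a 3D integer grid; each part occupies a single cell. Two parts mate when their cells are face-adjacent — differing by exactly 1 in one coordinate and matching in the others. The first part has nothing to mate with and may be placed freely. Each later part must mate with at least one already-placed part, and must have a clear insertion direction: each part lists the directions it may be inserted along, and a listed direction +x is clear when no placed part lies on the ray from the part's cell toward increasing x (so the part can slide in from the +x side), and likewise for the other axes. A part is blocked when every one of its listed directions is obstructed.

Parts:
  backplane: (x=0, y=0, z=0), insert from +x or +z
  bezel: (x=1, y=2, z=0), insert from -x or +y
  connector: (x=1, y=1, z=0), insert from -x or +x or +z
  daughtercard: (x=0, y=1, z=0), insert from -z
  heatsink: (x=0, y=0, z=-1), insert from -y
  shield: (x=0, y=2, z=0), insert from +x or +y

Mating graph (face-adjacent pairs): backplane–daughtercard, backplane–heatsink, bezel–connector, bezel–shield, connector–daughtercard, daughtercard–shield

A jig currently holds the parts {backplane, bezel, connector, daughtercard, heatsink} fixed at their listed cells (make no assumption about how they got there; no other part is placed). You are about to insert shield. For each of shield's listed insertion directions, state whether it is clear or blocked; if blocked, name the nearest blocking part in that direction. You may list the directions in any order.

+x: blocked by bezel; +y: clear

+x: nearest on ray is bezel@(1, 2, 0) ⇒ blocked
+y: ray from shield(0, 2, 0) has no placed part ⇒ clear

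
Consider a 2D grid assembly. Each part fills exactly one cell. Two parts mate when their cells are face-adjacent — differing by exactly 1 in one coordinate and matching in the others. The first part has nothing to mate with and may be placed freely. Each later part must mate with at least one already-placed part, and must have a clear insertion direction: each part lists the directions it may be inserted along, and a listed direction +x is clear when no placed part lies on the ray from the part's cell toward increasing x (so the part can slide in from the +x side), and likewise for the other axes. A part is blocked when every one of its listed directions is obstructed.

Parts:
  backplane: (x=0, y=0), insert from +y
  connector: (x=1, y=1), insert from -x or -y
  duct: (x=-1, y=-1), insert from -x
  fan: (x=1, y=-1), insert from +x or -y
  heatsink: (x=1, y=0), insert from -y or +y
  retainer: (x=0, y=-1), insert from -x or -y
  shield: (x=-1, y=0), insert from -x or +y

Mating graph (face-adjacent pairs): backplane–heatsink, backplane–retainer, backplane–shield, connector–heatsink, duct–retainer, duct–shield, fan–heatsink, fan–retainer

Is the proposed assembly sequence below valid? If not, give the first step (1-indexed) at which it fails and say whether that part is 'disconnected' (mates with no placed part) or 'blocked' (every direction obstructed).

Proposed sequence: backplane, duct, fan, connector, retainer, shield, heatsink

Invalid at step 2 (disconnected)

1. backplane@(0, 0) [+y clear] — {backplane}
2. duct@(-1, -1) — no placed neighbour ⇒ disconnected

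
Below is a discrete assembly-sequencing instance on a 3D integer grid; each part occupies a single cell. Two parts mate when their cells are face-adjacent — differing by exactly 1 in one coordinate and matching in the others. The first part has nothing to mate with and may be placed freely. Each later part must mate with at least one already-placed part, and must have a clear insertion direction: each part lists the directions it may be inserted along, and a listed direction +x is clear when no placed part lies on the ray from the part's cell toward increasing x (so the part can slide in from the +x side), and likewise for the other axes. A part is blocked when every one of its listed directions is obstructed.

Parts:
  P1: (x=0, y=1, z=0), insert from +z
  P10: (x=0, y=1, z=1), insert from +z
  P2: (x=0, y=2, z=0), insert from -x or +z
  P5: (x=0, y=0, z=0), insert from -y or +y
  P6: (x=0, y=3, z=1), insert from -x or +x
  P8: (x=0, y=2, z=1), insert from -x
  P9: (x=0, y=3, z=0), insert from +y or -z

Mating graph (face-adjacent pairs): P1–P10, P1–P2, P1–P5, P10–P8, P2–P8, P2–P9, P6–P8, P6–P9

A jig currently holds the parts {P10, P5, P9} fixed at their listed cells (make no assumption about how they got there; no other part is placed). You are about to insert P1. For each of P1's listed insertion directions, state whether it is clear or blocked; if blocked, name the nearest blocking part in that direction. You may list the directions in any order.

+z: nearest on ray is P10@(0, 1, 1) ⇒ blocked

+z: blocked by P10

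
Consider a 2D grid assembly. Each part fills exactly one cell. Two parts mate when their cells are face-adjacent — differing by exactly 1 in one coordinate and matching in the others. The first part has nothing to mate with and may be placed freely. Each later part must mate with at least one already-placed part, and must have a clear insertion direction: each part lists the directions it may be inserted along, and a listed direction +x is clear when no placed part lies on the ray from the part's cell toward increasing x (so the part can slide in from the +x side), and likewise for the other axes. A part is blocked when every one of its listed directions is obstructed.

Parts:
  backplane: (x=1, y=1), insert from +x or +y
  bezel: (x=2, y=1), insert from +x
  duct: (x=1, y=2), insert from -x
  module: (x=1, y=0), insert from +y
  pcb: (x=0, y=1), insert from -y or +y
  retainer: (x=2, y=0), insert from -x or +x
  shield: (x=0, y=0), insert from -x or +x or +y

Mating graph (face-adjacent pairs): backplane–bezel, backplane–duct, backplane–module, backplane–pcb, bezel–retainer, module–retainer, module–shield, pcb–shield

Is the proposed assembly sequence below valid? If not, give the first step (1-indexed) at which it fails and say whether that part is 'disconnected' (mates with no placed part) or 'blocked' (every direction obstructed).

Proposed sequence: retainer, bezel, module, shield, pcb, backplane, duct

1. retainer@(2, 0) [-x clear] — {retainer}
2. bezel@(2, 1) [+x clear] — {bezel, retainer}
3. module@(1, 0) [+y clear] — {bezel, module, retainer}
4. shield@(0, 0) [-x clear] — {bezel, module, retainer, shield}
5. pcb@(0, 1) [+y clear] — {bezel, module, pcb, retainer, shield}
6. backplane@(1, 1) [+y clear] — {backplane, bezel, module, pcb, retainer, shield}
7. duct@(1, 2) [-x clear] — {backplane, bezel, duct, module, pcb, retainer, shield}

Valid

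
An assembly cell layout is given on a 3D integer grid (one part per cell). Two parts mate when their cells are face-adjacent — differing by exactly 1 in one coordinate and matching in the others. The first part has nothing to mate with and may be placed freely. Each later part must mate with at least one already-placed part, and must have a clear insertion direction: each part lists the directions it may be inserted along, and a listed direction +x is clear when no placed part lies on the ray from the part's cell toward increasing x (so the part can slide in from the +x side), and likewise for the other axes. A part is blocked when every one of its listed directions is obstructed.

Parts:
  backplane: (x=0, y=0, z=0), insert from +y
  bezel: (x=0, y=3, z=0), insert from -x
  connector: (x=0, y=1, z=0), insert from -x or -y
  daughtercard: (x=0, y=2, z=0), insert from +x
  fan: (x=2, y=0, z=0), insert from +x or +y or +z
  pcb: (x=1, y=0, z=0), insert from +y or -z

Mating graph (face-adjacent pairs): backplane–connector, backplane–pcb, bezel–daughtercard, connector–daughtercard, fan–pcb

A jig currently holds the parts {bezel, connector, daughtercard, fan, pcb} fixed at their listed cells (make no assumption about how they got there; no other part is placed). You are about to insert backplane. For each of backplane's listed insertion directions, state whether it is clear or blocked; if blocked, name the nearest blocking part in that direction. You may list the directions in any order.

+y: blocked by connector

+y: nearest on ray is connector@(0, 1, 0) ⇒ blocked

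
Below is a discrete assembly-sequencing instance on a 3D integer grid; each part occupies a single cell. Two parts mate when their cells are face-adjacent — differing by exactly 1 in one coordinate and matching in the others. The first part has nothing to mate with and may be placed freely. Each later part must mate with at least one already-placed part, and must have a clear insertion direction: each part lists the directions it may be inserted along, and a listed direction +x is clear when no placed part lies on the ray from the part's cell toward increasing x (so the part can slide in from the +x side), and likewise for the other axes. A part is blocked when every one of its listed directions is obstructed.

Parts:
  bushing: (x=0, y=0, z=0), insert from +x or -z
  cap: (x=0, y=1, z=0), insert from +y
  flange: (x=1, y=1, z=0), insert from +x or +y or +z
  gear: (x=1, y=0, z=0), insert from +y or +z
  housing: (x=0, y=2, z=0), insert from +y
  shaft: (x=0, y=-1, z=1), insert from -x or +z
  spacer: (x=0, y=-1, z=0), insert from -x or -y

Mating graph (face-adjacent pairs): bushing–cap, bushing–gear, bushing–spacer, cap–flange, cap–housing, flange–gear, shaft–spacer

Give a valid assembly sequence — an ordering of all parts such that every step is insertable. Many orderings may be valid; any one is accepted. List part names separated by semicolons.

1. flange@(1, 1, 0) [+x clear] — {flange}
2. cap@(0, 1, 0) [+y clear] — {cap, flange}
3. bushing@(0, 0, 0) [+x clear] — {bushing, cap, flange}
4. spacer@(0, -1, 0) [-x clear] — {bushing, cap, flange, spacer}
5. housing@(0, 2, 0) [+y clear] — {bushing, cap, flange, housing, spacer}
6. shaft@(0, -1, 1) [-x clear] — {bushing, cap, flange, housing, shaft, spacer}
7. gear@(1, 0, 0) [+z clear] — {bushing, cap, flange, gear, housing, shaft, spacer}

flange; cap; bushing; spacer; housing; shaft; gear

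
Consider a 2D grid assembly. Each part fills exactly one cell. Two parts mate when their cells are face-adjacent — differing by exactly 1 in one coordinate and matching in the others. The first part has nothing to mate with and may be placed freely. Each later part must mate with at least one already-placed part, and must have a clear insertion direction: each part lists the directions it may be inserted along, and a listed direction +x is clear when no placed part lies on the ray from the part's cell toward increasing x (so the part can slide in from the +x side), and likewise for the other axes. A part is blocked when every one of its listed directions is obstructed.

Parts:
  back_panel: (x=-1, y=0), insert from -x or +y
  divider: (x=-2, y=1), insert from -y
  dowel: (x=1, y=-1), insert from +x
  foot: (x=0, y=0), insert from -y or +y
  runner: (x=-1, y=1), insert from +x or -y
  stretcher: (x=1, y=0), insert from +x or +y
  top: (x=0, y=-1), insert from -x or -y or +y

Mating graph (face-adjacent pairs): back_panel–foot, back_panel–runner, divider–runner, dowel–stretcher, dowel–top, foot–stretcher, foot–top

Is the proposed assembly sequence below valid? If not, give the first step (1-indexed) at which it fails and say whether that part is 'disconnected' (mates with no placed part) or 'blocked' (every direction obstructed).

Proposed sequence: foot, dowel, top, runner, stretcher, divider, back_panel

1. foot@(0, 0) [-y clear] — {foot}
2. dowel@(1, -1) — no placed neighbour ⇒ disconnected

Invalid at step 2 (disconnected)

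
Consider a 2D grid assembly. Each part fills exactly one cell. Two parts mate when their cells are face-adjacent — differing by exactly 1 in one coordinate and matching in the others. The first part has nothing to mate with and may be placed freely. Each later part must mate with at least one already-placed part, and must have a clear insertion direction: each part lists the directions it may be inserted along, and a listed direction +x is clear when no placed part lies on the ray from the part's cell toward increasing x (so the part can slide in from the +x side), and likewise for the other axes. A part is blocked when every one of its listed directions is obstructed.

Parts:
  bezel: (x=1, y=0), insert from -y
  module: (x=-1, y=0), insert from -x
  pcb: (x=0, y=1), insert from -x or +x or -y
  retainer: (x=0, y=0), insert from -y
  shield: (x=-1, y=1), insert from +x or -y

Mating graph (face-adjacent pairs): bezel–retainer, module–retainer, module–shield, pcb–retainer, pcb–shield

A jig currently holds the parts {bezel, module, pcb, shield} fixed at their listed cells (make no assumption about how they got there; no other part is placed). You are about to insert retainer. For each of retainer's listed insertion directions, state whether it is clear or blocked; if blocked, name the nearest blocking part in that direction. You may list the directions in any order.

-y: clear

-y: ray from retainer(0, 0) has no placed part ⇒ clear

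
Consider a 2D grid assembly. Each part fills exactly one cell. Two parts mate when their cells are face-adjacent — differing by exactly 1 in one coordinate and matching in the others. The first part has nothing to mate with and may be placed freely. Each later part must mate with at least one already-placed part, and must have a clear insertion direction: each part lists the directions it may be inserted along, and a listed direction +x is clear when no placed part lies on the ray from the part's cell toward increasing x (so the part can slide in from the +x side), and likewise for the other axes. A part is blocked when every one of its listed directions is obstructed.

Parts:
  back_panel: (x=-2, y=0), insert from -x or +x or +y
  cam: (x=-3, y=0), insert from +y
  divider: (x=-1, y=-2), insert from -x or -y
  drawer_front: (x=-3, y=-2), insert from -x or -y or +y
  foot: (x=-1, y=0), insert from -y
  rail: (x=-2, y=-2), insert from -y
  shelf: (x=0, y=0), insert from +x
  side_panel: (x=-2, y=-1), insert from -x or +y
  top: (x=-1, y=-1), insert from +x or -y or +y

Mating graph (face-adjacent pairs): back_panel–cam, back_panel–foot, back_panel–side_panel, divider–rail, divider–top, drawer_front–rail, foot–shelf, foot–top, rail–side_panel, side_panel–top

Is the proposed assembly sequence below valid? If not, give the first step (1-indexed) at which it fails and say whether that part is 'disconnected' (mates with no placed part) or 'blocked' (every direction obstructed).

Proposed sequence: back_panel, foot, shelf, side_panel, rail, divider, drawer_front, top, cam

1. back_panel@(-2, 0) [-x clear] — {back_panel}
2. foot@(-1, 0) [-y clear] — {back_panel, foot}
3. shelf@(0, 0) [+x clear] — {back_panel, foot, shelf}
4. side_panel@(-2, -1) [-x clear] — {back_panel, foot, shelf, side_panel}
5. rail@(-2, -2) [-y clear] — {back_panel, foot, rail, shelf, side_panel}
6. divider@(-1, -2) [-y clear] — {back_panel, divider, foot, rail, shelf, side_panel}
7. drawer_front@(-3, -2) [-x clear] — {back_panel, divider, drawer_front, foot, rail, shelf, side_panel}
8. top@(-1, -1) [+x clear] — {back_panel, divider, drawer_front, foot, rail, shelf, side_panel, top}
9. cam@(-3, 0) [+y clear] — {back_panel, cam, divider, drawer_front, foot, rail, shelf, side_panel, top}

Valid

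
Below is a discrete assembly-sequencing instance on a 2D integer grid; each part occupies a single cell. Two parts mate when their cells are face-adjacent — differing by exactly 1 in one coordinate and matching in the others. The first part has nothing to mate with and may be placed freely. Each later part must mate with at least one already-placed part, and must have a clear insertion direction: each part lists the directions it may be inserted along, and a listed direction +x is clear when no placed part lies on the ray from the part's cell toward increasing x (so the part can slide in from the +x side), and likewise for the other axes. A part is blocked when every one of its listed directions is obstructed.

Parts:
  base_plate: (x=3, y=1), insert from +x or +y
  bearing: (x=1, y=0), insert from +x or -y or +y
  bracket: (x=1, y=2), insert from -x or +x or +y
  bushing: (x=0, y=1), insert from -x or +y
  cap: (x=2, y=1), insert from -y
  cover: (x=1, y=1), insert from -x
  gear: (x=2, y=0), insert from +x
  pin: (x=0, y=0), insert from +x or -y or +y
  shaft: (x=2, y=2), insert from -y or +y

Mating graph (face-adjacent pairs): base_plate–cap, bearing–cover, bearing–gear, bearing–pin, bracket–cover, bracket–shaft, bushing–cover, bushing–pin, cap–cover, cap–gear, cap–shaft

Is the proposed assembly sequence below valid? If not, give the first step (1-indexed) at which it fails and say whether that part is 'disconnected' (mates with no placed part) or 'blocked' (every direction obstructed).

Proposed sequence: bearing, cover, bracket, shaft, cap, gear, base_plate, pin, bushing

1. bearing@(1, 0) [+x clear] — {bearing}
2. cover@(1, 1) [-x clear] — {bearing, cover}
3. bracket@(1, 2) [-x clear] — {bearing, bracket, cover}
4. shaft@(2, 2) [-y clear] — {bearing, bracket, cover, shaft}
5. cap@(2, 1) [-y clear] — {bearing, bracket, cap, cover, shaft}
6. gear@(2, 0) [+x clear] — {bearing, bracket, cap, cover, gear, shaft}
7. base_plate@(3, 1) [+x clear] — {base_plate, bearing, bracket, cap, cover, gear, shaft}
8. pin@(0, 0) [-y clear] — {base_plate, bearing, bracket, cap, cover, gear, pin, shaft}
9. bushing@(0, 1) [-x clear] — {base_plate, bearing, bracket, bushing, cap, cover, gear, pin, shaft}

Valid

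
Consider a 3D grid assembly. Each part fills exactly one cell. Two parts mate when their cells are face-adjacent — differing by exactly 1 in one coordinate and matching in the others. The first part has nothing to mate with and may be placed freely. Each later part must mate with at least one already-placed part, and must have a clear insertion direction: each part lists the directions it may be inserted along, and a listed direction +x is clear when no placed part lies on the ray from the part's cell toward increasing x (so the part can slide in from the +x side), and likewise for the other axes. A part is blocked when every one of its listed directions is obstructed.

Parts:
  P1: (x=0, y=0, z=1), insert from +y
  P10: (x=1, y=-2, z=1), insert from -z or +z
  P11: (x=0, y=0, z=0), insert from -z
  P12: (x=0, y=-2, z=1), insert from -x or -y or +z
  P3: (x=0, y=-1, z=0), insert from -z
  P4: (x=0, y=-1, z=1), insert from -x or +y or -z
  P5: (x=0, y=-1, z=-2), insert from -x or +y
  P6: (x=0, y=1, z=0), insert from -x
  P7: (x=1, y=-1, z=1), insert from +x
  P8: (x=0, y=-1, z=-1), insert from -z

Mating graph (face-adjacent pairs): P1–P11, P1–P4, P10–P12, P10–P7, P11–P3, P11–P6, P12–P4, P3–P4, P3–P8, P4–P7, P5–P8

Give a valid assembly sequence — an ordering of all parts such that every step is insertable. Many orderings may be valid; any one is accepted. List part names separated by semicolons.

1. P7@(1, -1, 1) [+x clear] — {P7}
2. P4@(0, -1, 1) [-x clear] — {P4, P7}
3. P12@(0, -2, 1) [-x clear] — {P12, P4, P7}
4. P3@(0, -1, 0) [-z clear] — {P12, P3, P4, P7}
5. P11@(0, 0, 0) [-z clear] — {P11, P12, P3, P4, P7}
6. P6@(0, 1, 0) [-x clear] — {P11, P12, P3, P4, P6, P7}
7. P8@(0, -1, -1) [-z clear] — {P11, P12, P3, P4, P6, P7, P8}
8. P5@(0, -1, -2) [-x clear] — {P11, P12, P3, P4, P5, P6, P7, P8}
9. P10@(1, -2, 1) [-z clear] — {P10, P11, P12, P3, P4, P5, P6, P7, P8}
10. P1@(0, 0, 1) [+y clear] — {P1, P10, P11, P12, P3, P4, P5, P6, P7, P8}

P7; P4; P12; P3; P11; P6; P8; P5; P10; P1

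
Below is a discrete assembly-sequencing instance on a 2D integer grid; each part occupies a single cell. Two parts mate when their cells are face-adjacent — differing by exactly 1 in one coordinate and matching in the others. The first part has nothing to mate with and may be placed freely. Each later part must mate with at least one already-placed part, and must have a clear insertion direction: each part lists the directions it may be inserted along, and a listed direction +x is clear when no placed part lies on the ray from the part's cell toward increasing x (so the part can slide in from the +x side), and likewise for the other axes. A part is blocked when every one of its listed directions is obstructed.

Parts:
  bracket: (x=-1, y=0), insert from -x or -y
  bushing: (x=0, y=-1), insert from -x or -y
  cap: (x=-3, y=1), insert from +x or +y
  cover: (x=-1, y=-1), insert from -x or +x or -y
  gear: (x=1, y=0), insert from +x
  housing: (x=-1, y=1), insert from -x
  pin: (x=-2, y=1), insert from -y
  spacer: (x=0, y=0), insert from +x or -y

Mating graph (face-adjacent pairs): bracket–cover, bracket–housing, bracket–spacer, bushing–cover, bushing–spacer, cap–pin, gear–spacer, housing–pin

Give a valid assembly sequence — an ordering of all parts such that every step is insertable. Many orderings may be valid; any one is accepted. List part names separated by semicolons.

bracket; cover; housing; bushing; spacer; gear; pin; cap

1. bracket@(-1, 0) [-x clear] — {bracket}
2. cover@(-1, -1) [-x clear] — {bracket, cover}
3. housing@(-1, 1) [-x clear] — {bracket, cover, housing}
4. bushing@(0, -1) [-y clear] — {bracket, bushing, cover, housing}
5. spacer@(0, 0) [+x clear] — {bracket, bushing, cover, housing, spacer}
6. gear@(1, 0) [+x clear] — {bracket, bushing, cover, gear, housing, spacer}
7. pin@(-2, 1) [-y clear] — {bracket, bushing, cover, gear, housing, pin, spacer}
8. cap@(-3, 1) [+y clear] — {bracket, bushing, cap, cover, gear, housing, pin, spacer}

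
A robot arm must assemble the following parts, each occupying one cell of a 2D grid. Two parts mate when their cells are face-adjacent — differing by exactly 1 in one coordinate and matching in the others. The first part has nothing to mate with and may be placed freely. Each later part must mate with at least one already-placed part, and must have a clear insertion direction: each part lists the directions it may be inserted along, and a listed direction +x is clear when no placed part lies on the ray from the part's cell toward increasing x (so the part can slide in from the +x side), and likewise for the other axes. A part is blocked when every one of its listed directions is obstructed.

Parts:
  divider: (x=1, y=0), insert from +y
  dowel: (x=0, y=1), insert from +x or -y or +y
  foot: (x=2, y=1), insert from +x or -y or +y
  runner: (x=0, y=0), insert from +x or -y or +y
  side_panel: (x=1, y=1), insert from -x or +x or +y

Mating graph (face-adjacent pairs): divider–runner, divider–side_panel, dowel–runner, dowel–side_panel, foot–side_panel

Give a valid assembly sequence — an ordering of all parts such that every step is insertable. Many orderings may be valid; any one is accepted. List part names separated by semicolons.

1. dowel@(0, 1) [+x clear] — {dowel}
2. runner@(0, 0) [+x clear] — {dowel, runner}
3. divider@(1, 0) [+y clear] — {divider, dowel, runner}
4. side_panel@(1, 1) [+x clear] — {divider, dowel, runner, side_panel}
5. foot@(2, 1) [+x clear] — {divider, dowel, foot, runner, side_panel}

dowel; runner; divider; side_panel; foot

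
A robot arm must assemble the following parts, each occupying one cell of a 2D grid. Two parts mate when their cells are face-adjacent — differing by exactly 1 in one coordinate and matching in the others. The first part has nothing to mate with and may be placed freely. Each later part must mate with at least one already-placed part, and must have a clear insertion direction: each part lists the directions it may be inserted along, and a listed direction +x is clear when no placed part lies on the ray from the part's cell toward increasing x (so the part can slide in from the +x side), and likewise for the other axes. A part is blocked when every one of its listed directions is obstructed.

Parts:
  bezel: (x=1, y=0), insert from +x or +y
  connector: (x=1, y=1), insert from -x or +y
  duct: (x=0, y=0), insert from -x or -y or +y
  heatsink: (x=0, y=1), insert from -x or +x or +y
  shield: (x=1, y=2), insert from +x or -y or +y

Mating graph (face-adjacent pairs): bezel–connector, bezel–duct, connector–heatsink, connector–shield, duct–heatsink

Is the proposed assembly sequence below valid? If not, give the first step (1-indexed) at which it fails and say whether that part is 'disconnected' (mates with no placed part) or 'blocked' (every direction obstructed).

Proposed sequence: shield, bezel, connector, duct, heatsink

1. shield@(1, 2) [+x clear] — {shield}
2. bezel@(1, 0) — no placed neighbour ⇒ disconnected

Invalid at step 2 (disconnected)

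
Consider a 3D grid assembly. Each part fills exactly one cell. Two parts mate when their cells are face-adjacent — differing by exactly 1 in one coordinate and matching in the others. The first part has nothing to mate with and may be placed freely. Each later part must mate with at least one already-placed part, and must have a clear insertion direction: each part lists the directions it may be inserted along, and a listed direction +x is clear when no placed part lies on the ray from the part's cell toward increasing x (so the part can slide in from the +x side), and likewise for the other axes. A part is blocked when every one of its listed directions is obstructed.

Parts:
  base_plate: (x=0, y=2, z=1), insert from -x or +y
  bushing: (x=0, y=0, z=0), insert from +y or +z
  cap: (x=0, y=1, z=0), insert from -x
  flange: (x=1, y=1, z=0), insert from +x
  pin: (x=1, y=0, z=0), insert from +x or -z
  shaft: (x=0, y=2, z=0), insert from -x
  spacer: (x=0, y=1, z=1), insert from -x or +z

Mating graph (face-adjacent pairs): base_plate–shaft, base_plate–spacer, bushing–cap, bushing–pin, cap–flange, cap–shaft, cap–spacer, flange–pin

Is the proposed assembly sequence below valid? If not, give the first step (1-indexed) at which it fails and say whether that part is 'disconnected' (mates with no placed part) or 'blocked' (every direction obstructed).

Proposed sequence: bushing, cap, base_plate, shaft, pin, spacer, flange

1. bushing@(0, 0, 0) [+y clear] — {bushing}
2. cap@(0, 1, 0) [-x clear] — {bushing, cap}
3. base_plate@(0, 2, 1) — no placed neighbour ⇒ disconnected

Invalid at step 3 (disconnected)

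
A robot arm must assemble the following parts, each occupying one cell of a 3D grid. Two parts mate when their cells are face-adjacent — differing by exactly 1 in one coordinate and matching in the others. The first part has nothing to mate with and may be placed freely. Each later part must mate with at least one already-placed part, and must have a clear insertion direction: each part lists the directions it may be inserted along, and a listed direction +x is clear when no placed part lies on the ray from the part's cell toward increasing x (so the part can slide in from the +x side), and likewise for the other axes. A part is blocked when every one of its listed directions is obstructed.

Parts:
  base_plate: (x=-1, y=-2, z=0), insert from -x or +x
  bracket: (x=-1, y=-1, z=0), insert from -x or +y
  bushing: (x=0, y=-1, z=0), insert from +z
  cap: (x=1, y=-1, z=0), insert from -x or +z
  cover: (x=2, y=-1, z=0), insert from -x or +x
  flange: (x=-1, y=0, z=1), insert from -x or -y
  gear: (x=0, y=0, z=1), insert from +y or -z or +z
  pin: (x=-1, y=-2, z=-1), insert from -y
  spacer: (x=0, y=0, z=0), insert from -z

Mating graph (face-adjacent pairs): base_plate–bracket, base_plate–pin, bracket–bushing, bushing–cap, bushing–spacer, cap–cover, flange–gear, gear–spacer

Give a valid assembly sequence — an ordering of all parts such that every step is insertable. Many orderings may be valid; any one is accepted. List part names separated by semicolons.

1. spacer@(0, 0, 0) [-z clear] — {spacer}
2. gear@(0, 0, 1) [+y clear] — {gear, spacer}
3. bushing@(0, -1, 0) [+z clear] — {bushing, gear, spacer}
4. cap@(1, -1, 0) [+z clear] — {bushing, cap, gear, spacer}
5. cover@(2, -1, 0) [+x clear] — {bushing, cap, cover, gear, spacer}
6. flange@(-1, 0, 1) [-x clear] — {bushing, cap, cover, flange, gear, spacer}
7. bracket@(-1, -1, 0) [-x clear] — {bracket, bushing, cap, cover, flange, gear, spacer}
8. base_plate@(-1, -2, 0) [-x clear] — {base_plate, bracket, bushing, cap, cover, flange, gear, spacer}
9. pin@(-1, -2, -1) [-y clear] — {base_plate, bracket, bushing, cap, cover, flange, gear, pin, spacer}

spacer; gear; bushing; cap; cover; flange; bracket; base_plate; pin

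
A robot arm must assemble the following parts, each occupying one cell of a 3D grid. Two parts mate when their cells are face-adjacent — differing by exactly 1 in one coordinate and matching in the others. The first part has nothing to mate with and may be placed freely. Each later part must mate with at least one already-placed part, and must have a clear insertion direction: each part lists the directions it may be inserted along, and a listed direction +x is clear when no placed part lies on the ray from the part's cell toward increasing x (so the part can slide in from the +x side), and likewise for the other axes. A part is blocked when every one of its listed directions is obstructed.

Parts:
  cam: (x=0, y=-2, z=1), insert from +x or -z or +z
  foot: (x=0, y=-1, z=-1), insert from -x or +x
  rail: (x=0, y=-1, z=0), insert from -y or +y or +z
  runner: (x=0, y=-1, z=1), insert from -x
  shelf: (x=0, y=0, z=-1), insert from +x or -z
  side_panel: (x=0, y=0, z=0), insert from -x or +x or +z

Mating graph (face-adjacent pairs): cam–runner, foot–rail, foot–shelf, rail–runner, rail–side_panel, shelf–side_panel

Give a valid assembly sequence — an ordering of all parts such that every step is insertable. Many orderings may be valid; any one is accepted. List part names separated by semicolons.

rail; foot; shelf; side_panel; runner; cam

1. rail@(0, -1, 0) [-y clear] — {rail}
2. foot@(0, -1, -1) [-x clear] — {foot, rail}
3. shelf@(0, 0, -1) [+x clear] — {foot, rail, shelf}
4. side_panel@(0, 0, 0) [-x clear] — {foot, rail, shelf, side_panel}
5. runner@(0, -1, 1) [-x clear] — {foot, rail, runner, shelf, side_panel}
6. cam@(0, -2, 1) [+x clear] — {cam, foot, rail, runner, shelf, side_panel}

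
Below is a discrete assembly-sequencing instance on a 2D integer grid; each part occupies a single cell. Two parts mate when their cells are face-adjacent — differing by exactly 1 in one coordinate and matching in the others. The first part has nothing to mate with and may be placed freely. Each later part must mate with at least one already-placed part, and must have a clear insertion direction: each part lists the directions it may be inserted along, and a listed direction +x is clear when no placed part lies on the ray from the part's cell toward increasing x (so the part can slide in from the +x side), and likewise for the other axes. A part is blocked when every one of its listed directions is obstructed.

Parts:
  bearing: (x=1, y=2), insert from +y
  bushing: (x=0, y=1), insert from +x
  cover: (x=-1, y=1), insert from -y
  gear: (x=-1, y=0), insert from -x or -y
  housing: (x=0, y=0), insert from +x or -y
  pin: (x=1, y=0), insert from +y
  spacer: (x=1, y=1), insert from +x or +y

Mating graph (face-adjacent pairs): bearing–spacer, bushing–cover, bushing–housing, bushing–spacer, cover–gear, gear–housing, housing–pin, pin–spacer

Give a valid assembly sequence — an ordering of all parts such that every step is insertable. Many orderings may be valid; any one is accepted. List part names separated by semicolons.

1. housing@(0, 0) [+x clear] — {housing}
2. bushing@(0, 1) [+x clear] — {bushing, housing}
3. pin@(1, 0) [+y clear] — {bushing, housing, pin}
4. spacer@(1, 1) [+x clear] — {bushing, housing, pin, spacer}
5. bearing@(1, 2) [+y clear] — {bearing, bushing, housing, pin, spacer}
6. cover@(-1, 1) [-y clear] — {bearing, bushing, cover, housing, pin, spacer}
7. gear@(-1, 0) [-x clear] — {bearing, bushing, cover, gear, housing, pin, spacer}

housing; bushing; pin; spacer; bearing; cover; gear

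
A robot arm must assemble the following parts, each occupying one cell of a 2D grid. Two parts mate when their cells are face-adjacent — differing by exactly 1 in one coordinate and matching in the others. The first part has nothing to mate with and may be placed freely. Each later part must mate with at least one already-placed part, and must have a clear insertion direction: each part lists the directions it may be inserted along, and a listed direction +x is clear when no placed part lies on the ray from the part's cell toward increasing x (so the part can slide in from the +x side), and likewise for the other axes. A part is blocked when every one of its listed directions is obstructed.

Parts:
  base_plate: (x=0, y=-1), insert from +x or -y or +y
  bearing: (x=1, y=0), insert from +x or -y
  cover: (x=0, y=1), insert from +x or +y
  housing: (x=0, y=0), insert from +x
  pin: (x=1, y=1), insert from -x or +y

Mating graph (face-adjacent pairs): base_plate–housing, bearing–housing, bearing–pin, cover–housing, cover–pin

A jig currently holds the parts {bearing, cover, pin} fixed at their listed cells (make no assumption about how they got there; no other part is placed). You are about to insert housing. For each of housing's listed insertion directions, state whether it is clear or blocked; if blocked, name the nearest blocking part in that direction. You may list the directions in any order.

+x: nearest on ray is bearing@(1, 0) ⇒ blocked

+x: blocked by bearing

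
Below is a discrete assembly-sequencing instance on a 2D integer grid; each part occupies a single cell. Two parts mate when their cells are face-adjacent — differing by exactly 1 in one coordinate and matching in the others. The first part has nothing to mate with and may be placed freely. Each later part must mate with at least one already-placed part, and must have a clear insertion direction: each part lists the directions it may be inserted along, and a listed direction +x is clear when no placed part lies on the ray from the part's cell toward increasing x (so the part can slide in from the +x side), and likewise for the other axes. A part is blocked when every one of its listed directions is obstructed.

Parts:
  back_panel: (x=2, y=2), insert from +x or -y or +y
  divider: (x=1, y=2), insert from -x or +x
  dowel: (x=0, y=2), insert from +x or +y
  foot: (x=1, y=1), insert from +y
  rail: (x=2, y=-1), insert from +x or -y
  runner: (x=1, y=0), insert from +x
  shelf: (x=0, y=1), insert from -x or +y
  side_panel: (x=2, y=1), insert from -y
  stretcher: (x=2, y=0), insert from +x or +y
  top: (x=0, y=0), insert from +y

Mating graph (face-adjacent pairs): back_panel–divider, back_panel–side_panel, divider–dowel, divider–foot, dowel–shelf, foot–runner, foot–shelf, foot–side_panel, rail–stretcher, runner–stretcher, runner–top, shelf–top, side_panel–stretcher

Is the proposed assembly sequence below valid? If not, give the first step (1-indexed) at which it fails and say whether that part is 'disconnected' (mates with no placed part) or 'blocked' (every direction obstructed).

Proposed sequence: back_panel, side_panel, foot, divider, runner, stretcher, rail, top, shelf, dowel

1. back_panel@(2, 2) [+x clear] — {back_panel}
2. side_panel@(2, 1) [-y clear] — {back_panel, side_panel}
3. foot@(1, 1) [+y clear] — {back_panel, foot, side_panel}
4. divider@(1, 2) [-x clear] — {back_panel, divider, foot, side_panel}
5. runner@(1, 0) [+x clear] — {back_panel, divider, foot, runner, side_panel}
6. stretcher@(2, 0) [+x clear] — {back_panel, divider, foot, runner, side_panel, stretcher}
7. rail@(2, -1) [+x clear] — {back_panel, divider, foot, rail, runner, side_panel, stretcher}
8. top@(0, 0) [+y clear] — {back_panel, divider, foot, rail, runner, side_panel, stretcher, top}
9. shelf@(0, 1) [-x clear] — {back_panel, divider, foot, rail, runner, shelf, side_panel, stretcher, top}
10. dowel@(0, 2) [+y clear] — {back_panel, divider, dowel, foot, rail, runner, shelf, side_panel, stretcher, top}

Valid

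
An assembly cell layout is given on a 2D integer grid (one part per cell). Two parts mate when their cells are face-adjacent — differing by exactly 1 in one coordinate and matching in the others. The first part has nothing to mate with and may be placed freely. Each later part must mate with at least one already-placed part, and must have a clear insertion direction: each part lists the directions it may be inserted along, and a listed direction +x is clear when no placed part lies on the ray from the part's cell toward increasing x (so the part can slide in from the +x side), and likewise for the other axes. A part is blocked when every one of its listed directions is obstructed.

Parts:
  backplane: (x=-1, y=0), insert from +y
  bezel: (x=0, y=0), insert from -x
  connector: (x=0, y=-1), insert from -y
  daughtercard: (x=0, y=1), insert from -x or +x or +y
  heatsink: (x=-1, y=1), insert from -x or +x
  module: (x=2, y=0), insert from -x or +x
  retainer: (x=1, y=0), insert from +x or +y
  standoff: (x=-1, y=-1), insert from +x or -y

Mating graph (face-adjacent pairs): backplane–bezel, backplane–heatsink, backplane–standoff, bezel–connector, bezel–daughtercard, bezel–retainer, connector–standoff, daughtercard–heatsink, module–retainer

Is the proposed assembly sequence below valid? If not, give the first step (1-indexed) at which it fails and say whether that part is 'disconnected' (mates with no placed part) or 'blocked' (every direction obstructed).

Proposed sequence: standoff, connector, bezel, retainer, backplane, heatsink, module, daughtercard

1. standoff@(-1, -1) [+x clear] — {standoff}
2. connector@(0, -1) [-y clear] — {connector, standoff}
3. bezel@(0, 0) [-x clear] — {bezel, connector, standoff}
4. retainer@(1, 0) [+x clear] — {bezel, connector, retainer, standoff}
5. backplane@(-1, 0) [+y clear] — {backplane, bezel, connector, retainer, standoff}
6. heatsink@(-1, 1) [-x clear] — {backplane, bezel, connector, heatsink, retainer, standoff}
7. module@(2, 0) [+x clear] — {backplane, bezel, connector, heatsink, module, retainer, standoff}
8. daughtercard@(0, 1) [+x clear] — {backplane, bezel, connector, daughtercard, heatsink, module, retainer, standoff}

Valid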